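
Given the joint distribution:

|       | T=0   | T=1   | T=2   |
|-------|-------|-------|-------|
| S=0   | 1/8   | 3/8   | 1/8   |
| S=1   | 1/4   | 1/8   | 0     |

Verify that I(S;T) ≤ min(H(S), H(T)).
Marginal P(S) (row sums):
  P(S=0) = 1/8 + 3/8 + 1/8 = 5/8
  P(S=1) = 1/4 + 1/8 + 0 = 3/8
Marginal P(T) (column sums):
  P(T=0) = 1/8 + 1/4 = 3/8
  P(T=1) = 3/8 + 1/8 = 1/2
  P(T=2) = 1/8 + 0 = 1/8

H(S) = -[(5/8)·log₂(5/8) + (3/8)·log₂(3/8)]
  = 0.4238 + 0.5306
  = 0.9544 bits
H(T) = -[(3/8)·log₂(3/8) + (1/2)·log₂(1/2) + (1/8)·log₂(1/8)]
  = 0.5306 + 0.5000 + 0.3750
  = 1.4056 bits
H(S,T) = -[(1/8)·log₂(1/8) + (3/8)·log₂(3/8) + (1/8)·log₂(1/8) + (1/4)·log₂(1/4) + (1/8)·log₂(1/8)]
  = 0.3750 + 0.5306 + 0.3750 + 0.5000 + 0.3750
  = 2.1556 bits

I(S;T) = H(S) + H(T) - H(S,T)
  = 0.9544 + 1.4056 - 2.1556
  = 0.2044 bits

min(H(S), H(T)) = min(0.9544, 1.4056) = 0.9544 bits
Since 0.2044 ≤ 0.9544, the bound is satisfied ✓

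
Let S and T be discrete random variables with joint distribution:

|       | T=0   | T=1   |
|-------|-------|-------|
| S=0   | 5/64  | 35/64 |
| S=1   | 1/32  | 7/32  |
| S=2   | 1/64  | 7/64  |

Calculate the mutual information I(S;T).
Marginal P(S) (row sums):
  P(S=0) = 5/64 + 35/64 = 5/8
  P(S=1) = 1/32 + 7/32 = 1/4
  P(S=2) = 1/64 + 7/64 = 1/8
Marginal P(T) (column sums):
  P(T=0) = 5/64 + 1/32 + 1/64 = 1/8
  P(T=1) = 35/64 + 7/32 + 7/64 = 7/8

H(S) = -[(5/8)·log₂(5/8) + (1/4)·log₂(1/4) + (1/8)·log₂(1/8)]
  = 0.4238 + 0.5000 + 0.3750
  = 1.2988 bits
H(T) = -[(1/8)·log₂(1/8) + (7/8)·log₂(7/8)]
  = 0.3750 + 0.1686
  = 0.5436 bits
H(S,T) = -[(5/64)·log₂(5/64) + (35/64)·log₂(35/64) + (1/32)·log₂(1/32) + (7/32)·log₂(7/32) + (1/64)·log₂(1/64) + (7/64)·log₂(7/64)]
  = 0.2873 + 0.4762 + 0.1563 + 0.4796 + 0.0938 + 0.3492
  = 1.8424 bits

I(S;T) = H(S) + H(T) - H(S,T)
  = 1.2988 + 0.5436 - 1.8424
  = 0.0000 bits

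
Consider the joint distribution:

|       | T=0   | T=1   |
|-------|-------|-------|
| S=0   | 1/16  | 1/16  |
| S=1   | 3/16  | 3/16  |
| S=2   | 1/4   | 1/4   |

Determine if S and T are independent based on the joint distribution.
Marginal P(S) (row sums):
  P(S=0) = 1/16 + 1/16 = 1/8
  P(S=1) = 3/16 + 3/16 = 3/8
  P(S=2) = 1/4 + 1/4 = 1/2
Marginal P(T) (column sums):
  P(T=0) = 1/16 + 3/16 + 1/4 = 1/2
  P(T=1) = 1/16 + 3/16 + 1/4 = 1/2

S and T are independent iff P(S=i,T=j) = P(S=i)·P(T=j) for every cell.
  P(S=0)·P(T=0) = 1/8 × 1/2 = 1/16 = P(S=0,T=0) ✓
  P(S=0)·P(T=1) = 1/8 × 1/2 = 1/16 = P(S=0,T=1) ✓
  P(S=1)·P(T=0) = 3/8 × 1/2 = 3/16 = P(S=1,T=0) ✓
  P(S=1)·P(T=1) = 3/8 × 1/2 = 3/16 = P(S=1,T=1) ✓
  P(S=2)·P(T=0) = 1/2 × 1/2 = 1/4 = P(S=2,T=0) ✓
  P(S=2)·P(T=1) = 1/2 × 1/2 = 1/4 = P(S=2,T=1) ✓

Yes, S and T are independent: every cell factors, so I(S;T) = 0 bits.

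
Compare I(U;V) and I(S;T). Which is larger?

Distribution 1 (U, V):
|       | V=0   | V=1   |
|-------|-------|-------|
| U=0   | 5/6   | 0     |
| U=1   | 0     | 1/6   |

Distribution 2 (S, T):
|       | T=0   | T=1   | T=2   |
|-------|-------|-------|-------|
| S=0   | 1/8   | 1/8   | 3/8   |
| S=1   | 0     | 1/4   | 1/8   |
Distribution 1 (U, V):
Marginal P(U) (row sums):
  P(U=0) = 5/6 + 0 = 5/6
  P(U=1) = 0 + 1/6 = 1/6
Marginal P(V) (column sums):
  P(V=0) = 5/6 + 0 = 5/6
  P(V=1) = 0 + 1/6 = 1/6

H(U) = -[(5/6)·log₂(5/6) + (1/6)·log₂(1/6)]
  = 0.2192 + 0.4308
  = 0.6500 bits
H(V) = -[(5/6)·log₂(5/6) + (1/6)·log₂(1/6)]
  = 0.2192 + 0.4308
  = 0.6500 bits
H(U,V) = -[(5/6)·log₂(5/6) + (1/6)·log₂(1/6)]
  = 0.2192 + 0.4308
  = 0.6500 bits

I(U;V) = H(U) + H(V) - H(U,V)
  = 0.6500 + 0.6500 - 0.6500
  = 0.6500 bits

Distribution 2 (S, T):
Marginal P(S) (row sums):
  P(S=0) = 1/8 + 1/8 + 3/8 = 5/8
  P(S=1) = 0 + 1/4 + 1/8 = 3/8
Marginal P(T) (column sums):
  P(T=0) = 1/8 + 0 = 1/8
  P(T=1) = 1/8 + 1/4 = 3/8
  P(T=2) = 3/8 + 1/8 = 1/2

H(S) = -[(5/8)·log₂(5/8) + (3/8)·log₂(3/8)]
  = 0.4238 + 0.5306
  = 0.9544 bits
H(T) = -[(1/8)·log₂(1/8) + (3/8)·log₂(3/8) + (1/2)·log₂(1/2)]
  = 0.3750 + 0.5306 + 0.5000
  = 1.4056 bits
H(S,T) = -[(1/8)·log₂(1/8) + (1/8)·log₂(1/8) + (3/8)·log₂(3/8) + (1/4)·log₂(1/4) + (1/8)·log₂(1/8)]
  = 0.3750 + 0.3750 + 0.5306 + 0.5000 + 0.3750
  = 2.1556 bits

I(S;T) = H(S) + H(T) - H(S,T)
  = 0.9544 + 1.4056 - 2.1556
  = 0.2044 bits

I(U;V) = 0.6500 bits > I(S;T) = 0.2044 bits, so (U, V) has the higher mutual information (stronger dependence).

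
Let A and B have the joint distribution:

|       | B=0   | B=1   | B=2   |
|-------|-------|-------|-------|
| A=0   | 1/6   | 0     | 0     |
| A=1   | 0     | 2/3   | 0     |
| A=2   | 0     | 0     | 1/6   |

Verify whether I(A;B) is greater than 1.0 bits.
Marginal P(A) (row sums):
  P(A=0) = 1/6 + 0 + 0 = 1/6
  P(A=1) = 0 + 2/3 + 0 = 2/3
  P(A=2) = 0 + 0 + 1/6 = 1/6
Marginal P(B) (column sums):
  P(B=0) = 1/6 + 0 + 0 = 1/6
  P(B=1) = 0 + 2/3 + 0 = 2/3
  P(B=2) = 0 + 0 + 1/6 = 1/6

H(A) = -[(1/6)·log₂(1/6) + (2/3)·log₂(2/3) + (1/6)·log₂(1/6)]
  = 0.4308 + 0.3900 + 0.4308
  = 1.2516 bits
H(B) = -[(1/6)·log₂(1/6) + (2/3)·log₂(2/3) + (1/6)·log₂(1/6)]
  = 0.4308 + 0.3900 + 0.4308
  = 1.2516 bits
H(A,B) = -[(1/6)·log₂(1/6) + (2/3)·log₂(2/3) + (1/6)·log₂(1/6)]
  = 0.4308 + 0.3900 + 0.4308
  = 1.2516 bits

I(A;B) = H(A) + H(B) - H(A,B)
  = 1.2516 + 1.2516 - 1.2516
  = 1.2516 bits

Yes. I(A;B) = 1.2516 bits, which is > 1.0 bits.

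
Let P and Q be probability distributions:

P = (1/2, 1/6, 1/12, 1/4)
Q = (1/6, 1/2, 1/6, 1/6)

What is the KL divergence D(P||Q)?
D(P||Q) = Σ P(i) log₂(P(i)/Q(i))
  i=0: (1/2) × log₂((1/2)/(1/6)) = (1/2) × log₂(3) = 0.7925
  i=1: (1/6) × log₂((1/6)/(1/2)) = (1/6) × log₂(1/3) = -0.2642
  i=2: (1/12) × log₂((1/12)/(1/6)) = (1/12) × log₂(1/2) = -0.0833
  i=3: (1/4) × log₂((1/4)/(1/6)) = (1/4) × log₂(3/2) = 0.1462
D(P||Q) = 0.7925 - 0.2642 - 0.0833 + 0.1462
  = 0.5912 bits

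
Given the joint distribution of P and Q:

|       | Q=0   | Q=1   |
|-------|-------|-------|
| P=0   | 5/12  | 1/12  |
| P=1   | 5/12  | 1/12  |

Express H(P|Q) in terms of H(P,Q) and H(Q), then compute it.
H(P|Q) = H(P,Q) - H(Q)

Marginal P(Q) (column sums):
  P(Q=0) = 5/12 + 5/12 = 5/6
  P(Q=1) = 1/12 + 1/12 = 1/6

H(P,Q) = -[(5/12)·log₂(5/12) + (1/12)·log₂(1/12) + (5/12)·log₂(5/12) + (1/12)·log₂(1/12)]
  = 0.5263 + 0.2987 + 0.5263 + 0.2987
  = 1.6500 bits
H(Q) = -[(5/6)·log₂(5/6) + (1/6)·log₂(1/6)]
  = 0.2192 + 0.4308
  = 0.6500 bits

H(P|Q) = 1.6500 - 0.6500 = 1.0000 bits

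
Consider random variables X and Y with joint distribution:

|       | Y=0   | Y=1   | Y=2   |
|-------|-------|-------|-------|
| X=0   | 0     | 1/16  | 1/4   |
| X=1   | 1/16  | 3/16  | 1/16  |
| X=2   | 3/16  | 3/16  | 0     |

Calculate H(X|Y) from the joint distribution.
Marginal P(Y) (column sums):
  P(Y=0) = 0 + 1/16 + 3/16 = 1/4
  P(Y=1) = 1/16 + 3/16 + 3/16 = 7/16
  P(Y=2) = 1/4 + 1/16 + 0 = 5/16

H(X|Y) = -Σ P(X,Y)·log₂ P(X|Y), where P(X|Y) = P(X,Y) / P(Y)
  (cells with P(X,Y) = 0 contribute 0)
  (X=0,Y=1): P(X|Y) = (1/16)/(7/16) = 1/7;  -(1/16)·log₂(1/7) = 0.1755
  (X=0,Y=2): P(X|Y) = (1/4)/(5/16) = 4/5;  -(1/4)·log₂(4/5) = 0.0805
  (X=1,Y=0): P(X|Y) = (1/16)/(1/4) = 1/4;  -(1/16)·log₂(1/4) = 0.1250
  (X=1,Y=1): P(X|Y) = (3/16)/(7/16) = 3/7;  -(3/16)·log₂(3/7) = 0.2292
  (X=1,Y=2): P(X|Y) = (1/16)/(5/16) = 1/5;  -(1/16)·log₂(1/5) = 0.1451
  (X=2,Y=0): P(X|Y) = (3/16)/(1/4) = 3/4;  -(3/16)·log₂(3/4) = 0.0778
  (X=2,Y=1): P(X|Y) = (3/16)/(7/16) = 3/7;  -(3/16)·log₂(3/7) = 0.2292
H(X|Y) = 0.1755 + 0.0805 + 0.1250 + 0.2292 + 0.1451 + 0.0778 + 0.2292
  = 1.0623 bits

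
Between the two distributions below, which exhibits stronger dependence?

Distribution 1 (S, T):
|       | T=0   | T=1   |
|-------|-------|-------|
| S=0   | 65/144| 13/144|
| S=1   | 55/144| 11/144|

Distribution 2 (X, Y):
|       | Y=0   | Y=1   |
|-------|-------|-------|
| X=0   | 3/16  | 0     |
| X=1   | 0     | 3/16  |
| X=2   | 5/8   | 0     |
Distribution 1 (S, T):
Marginal P(S) (row sums):
  P(S=0) = 65/144 + 13/144 = 13/24
  P(S=1) = 55/144 + 11/144 = 11/24
Marginal P(T) (column sums):
  P(T=0) = 65/144 + 55/144 = 5/6
  P(T=1) = 13/144 + 11/144 = 1/6

H(S) = -[(13/24)·log₂(13/24) + (11/24)·log₂(11/24)]
  = 0.4791 + 0.5159
  = 0.9950 bits
H(T) = -[(5/6)·log₂(5/6) + (1/6)·log₂(1/6)]
  = 0.2192 + 0.4308
  = 0.6500 bits
H(S,T) = -[(65/144)·log₂(65/144) + (13/144)·log₂(13/144) + (55/144)·log₂(55/144) + (11/144)·log₂(11/144)]
  = 0.5180 + 0.3132 + 0.5304 + 0.2834
  = 1.6450 bits

I(S;T) = H(S) + H(T) - H(S,T)
  = 0.9950 + 0.6500 - 1.6450
  = 0.0000 bits

Distribution 2 (X, Y):
Marginal P(X) (row sums):
  P(X=0) = 3/16 + 0 = 3/16
  P(X=1) = 0 + 3/16 = 3/16
  P(X=2) = 5/8 + 0 = 5/8
Marginal P(Y) (column sums):
  P(Y=0) = 3/16 + 0 + 5/8 = 13/16
  P(Y=1) = 0 + 3/16 + 0 = 3/16

H(X) = -[(3/16)·log₂(3/16) + (3/16)·log₂(3/16) + (5/8)·log₂(5/8)]
  = 0.4528 + 0.4528 + 0.4238
  = 1.3294 bits
H(Y) = -[(13/16)·log₂(13/16) + (3/16)·log₂(3/16)]
  = 0.2434 + 0.4528
  = 0.6962 bits
H(X,Y) = -[(3/16)·log₂(3/16) + (3/16)·log₂(3/16) + (5/8)·log₂(5/8)]
  = 0.4528 + 0.4528 + 0.4238
  = 1.3294 bits

I(X;Y) = H(X) + H(Y) - H(X,Y)
  = 1.3294 + 0.6962 - 1.3294
  = 0.6962 bits

I(X;Y) = 0.6962 bits > I(S;T) = 0.0000 bits, so (X, Y) has the higher mutual information (stronger dependence).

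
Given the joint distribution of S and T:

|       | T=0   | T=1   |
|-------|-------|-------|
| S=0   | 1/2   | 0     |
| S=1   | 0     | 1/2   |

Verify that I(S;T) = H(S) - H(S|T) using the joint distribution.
Left side, from I(S;T) = H(S) + H(T) - H(S,T):
Marginal P(S) (row sums):
  P(S=0) = 1/2 + 0 = 1/2
  P(S=1) = 0 + 1/2 = 1/2
Marginal P(T) (column sums):
  P(T=0) = 1/2 + 0 = 1/2
  P(T=1) = 0 + 1/2 = 1/2

H(S) = -[(1/2)·log₂(1/2) + (1/2)·log₂(1/2)]
  = 0.5000 + 0.5000
  = 1.0000 bits
H(T) = -[(1/2)·log₂(1/2) + (1/2)·log₂(1/2)]
  = 0.5000 + 0.5000
  = 1.0000 bits
H(S,T) = -[(1/2)·log₂(1/2) + (1/2)·log₂(1/2)]
  = 0.5000 + 0.5000
  = 1.0000 bits

I(S;T) = H(S) + H(T) - H(S,T)
  = 1.0000 + 1.0000 - 1.0000
  = 1.0000 bits

Right side, with H(S|T) computed directly from the conditional probabilities:
H(S|T) = -Σ P(S,T)·log₂ P(S|T), where P(S|T) = P(S,T) / P(T)
  (cells with P(S,T) = 0 contribute 0)
  (S=0,T=0): P(S|T) = (1/2)/(1/2) = 1;  -(1/2)·log₂(1) = 0.0000
  (S=1,T=1): P(S|T) = (1/2)/(1/2) = 1;  -(1/2)·log₂(1) = 0.0000
H(S|T) = 0.0000 + 0.0000
  = 0.0000 bits
H(S) - H(S|T) = 1.0000 - 0.0000 = 1.0000 bits

Both sides equal 1.0000 bits, so I(S;T) = H(S) - H(S|T) ✓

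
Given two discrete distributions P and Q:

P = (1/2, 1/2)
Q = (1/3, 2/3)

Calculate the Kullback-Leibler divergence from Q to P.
D(P||Q) = Σ P(i) log₂(P(i)/Q(i))
  i=0: (1/2) × log₂((1/2)/(1/3)) = (1/2) × log₂(3/2) = 0.2925
  i=1: (1/2) × log₂((1/2)/(2/3)) = (1/2) × log₂(3/4) = -0.2075
D(P||Q) = 0.2925 - 0.2075
  = 0.0850 bits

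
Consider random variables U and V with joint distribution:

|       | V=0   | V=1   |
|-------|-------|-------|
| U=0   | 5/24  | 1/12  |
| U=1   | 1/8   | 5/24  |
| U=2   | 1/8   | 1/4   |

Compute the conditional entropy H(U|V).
Marginal P(V) (column sums):
  P(V=0) = 5/24 + 1/8 + 1/8 = 11/24
  P(V=1) = 1/12 + 5/24 + 1/4 = 13/24

H(U|V) = -Σ P(U,V)·log₂ P(U|V), where P(U|V) = P(U,V) / P(V)
  (U=0,V=0): P(U|V) = (5/24)/(11/24) = 5/11;  -(5/24)·log₂(5/11) = 0.2370
  (U=0,V=1): P(U|V) = (1/12)/(13/24) = 2/13;  -(1/12)·log₂(2/13) = 0.2250
  (U=1,V=0): P(U|V) = (1/8)/(11/24) = 3/11;  -(1/8)·log₂(3/11) = 0.2343
  (U=1,V=1): P(U|V) = (5/24)/(13/24) = 5/13;  -(5/24)·log₂(5/13) = 0.2872
  (U=2,V=0): P(U|V) = (1/8)/(11/24) = 3/11;  -(1/8)·log₂(3/11) = 0.2343
  (U=2,V=1): P(U|V) = (1/4)/(13/24) = 6/13;  -(1/4)·log₂(6/13) = 0.2789
H(U|V) = 0.2370 + 0.2250 + 0.2343 + 0.2872 + 0.2343 + 0.2789
  = 1.4967 bits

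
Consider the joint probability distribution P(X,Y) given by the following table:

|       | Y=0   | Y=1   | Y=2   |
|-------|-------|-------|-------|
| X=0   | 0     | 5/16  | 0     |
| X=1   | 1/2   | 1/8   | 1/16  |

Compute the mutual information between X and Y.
Marginal P(X) (row sums):
  P(X=0) = 0 + 5/16 + 0 = 5/16
  P(X=1) = 1/2 + 1/8 + 1/16 = 11/16
Marginal P(Y) (column sums):
  P(Y=0) = 0 + 1/2 = 1/2
  P(Y=1) = 5/16 + 1/8 = 7/16
  P(Y=2) = 0 + 1/16 = 1/16

H(X) = -[(5/16)·log₂(5/16) + (11/16)·log₂(11/16)]
  = 0.5244 + 0.3716
  = 0.8960 bits
H(Y) = -[(1/2)·log₂(1/2) + (7/16)·log₂(7/16) + (1/16)·log₂(1/16)]
  = 0.5000 + 0.5218 + 0.2500
  = 1.2718 bits
H(X,Y) = -[(5/16)·log₂(5/16) + (1/2)·log₂(1/2) + (1/8)·log₂(1/8) + (1/16)·log₂(1/16)]
  = 0.5244 + 0.5000 + 0.3750 + 0.2500
  = 1.6494 bits

I(X;Y) = H(X) + H(Y) - H(X,Y)
  = 0.8960 + 1.2718 - 1.6494
  = 0.5184 bits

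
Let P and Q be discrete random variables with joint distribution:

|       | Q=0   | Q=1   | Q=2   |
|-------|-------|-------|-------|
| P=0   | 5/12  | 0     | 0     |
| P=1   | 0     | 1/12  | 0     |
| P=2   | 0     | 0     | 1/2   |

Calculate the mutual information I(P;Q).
Marginal P(P) (row sums):
  P(P=0) = 5/12 + 0 + 0 = 5/12
  P(P=1) = 0 + 1/12 + 0 = 1/12
  P(P=2) = 0 + 0 + 1/2 = 1/2
Marginal P(Q) (column sums):
  P(Q=0) = 5/12 + 0 + 0 = 5/12
  P(Q=1) = 0 + 1/12 + 0 = 1/12
  P(Q=2) = 0 + 0 + 1/2 = 1/2

H(P) = -[(5/12)·log₂(5/12) + (1/12)·log₂(1/12) + (1/2)·log₂(1/2)]
  = 0.5263 + 0.2987 + 0.5000
  = 1.3250 bits
H(Q) = -[(5/12)·log₂(5/12) + (1/12)·log₂(1/12) + (1/2)·log₂(1/2)]
  = 0.5263 + 0.2987 + 0.5000
  = 1.3250 bits
H(P,Q) = -[(5/12)·log₂(5/12) + (1/12)·log₂(1/12) + (1/2)·log₂(1/2)]
  = 0.5263 + 0.2987 + 0.5000
  = 1.3250 bits

I(P;Q) = H(P) + H(Q) - H(P,Q)
  = 1.3250 + 1.3250 - 1.3250
  = 1.3250 bits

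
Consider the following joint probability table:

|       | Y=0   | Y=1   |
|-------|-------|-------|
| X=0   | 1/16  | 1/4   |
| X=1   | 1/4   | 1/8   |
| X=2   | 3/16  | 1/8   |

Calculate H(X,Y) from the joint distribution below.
H(X,Y) = -Σ P(X,Y) log₂ P(X,Y), summed over the non-zero cells:
H(X,Y) = -[(1/16)·log₂(1/16) + (1/4)·log₂(1/4) + (1/4)·log₂(1/4) + (1/8)·log₂(1/8) + (3/16)·log₂(3/16) + (1/8)·log₂(1/8)]
  = 0.2500 + 0.5000 + 0.5000 + 0.3750 + 0.4528 + 0.3750
  = 2.4528 bits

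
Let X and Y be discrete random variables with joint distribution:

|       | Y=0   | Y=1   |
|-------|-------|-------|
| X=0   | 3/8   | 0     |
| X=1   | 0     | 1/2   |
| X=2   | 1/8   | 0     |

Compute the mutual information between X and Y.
Marginal P(X) (row sums):
  P(X=0) = 3/8 + 0 = 3/8
  P(X=1) = 0 + 1/2 = 1/2
  P(X=2) = 1/8 + 0 = 1/8
Marginal P(Y) (column sums):
  P(Y=0) = 3/8 + 0 + 1/8 = 1/2
  P(Y=1) = 0 + 1/2 + 0 = 1/2

H(X) = -[(3/8)·log₂(3/8) + (1/2)·log₂(1/2) + (1/8)·log₂(1/8)]
  = 0.5306 + 0.5000 + 0.3750
  = 1.4056 bits
H(Y) = -[(1/2)·log₂(1/2) + (1/2)·log₂(1/2)]
  = 0.5000 + 0.5000
  = 1.0000 bits
H(X,Y) = -[(3/8)·log₂(3/8) + (1/2)·log₂(1/2) + (1/8)·log₂(1/8)]
  = 0.5306 + 0.5000 + 0.3750
  = 1.4056 bits

I(X;Y) = H(X) + H(Y) - H(X,Y)
  = 1.4056 + 1.0000 - 1.4056
  = 1.0000 bits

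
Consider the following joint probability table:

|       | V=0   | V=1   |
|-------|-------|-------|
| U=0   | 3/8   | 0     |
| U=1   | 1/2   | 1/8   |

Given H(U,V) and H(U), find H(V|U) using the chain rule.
From the chain rule: H(U,V) = H(U) + H(V|U)
Therefore: H(V|U) = H(U,V) - H(U)

H(U,V) = -[(3/8)·log₂(3/8) + (1/2)·log₂(1/2) + (1/8)·log₂(1/8)]
  = 0.5306 + 0.5000 + 0.3750
  = 1.4056 bits
Marginal P(U) (row sums):
  P(U=0) = 3/8 + 0 = 3/8
  P(U=1) = 1/2 + 1/8 = 5/8
H(U) = -[(3/8)·log₂(3/8) + (5/8)·log₂(5/8)]
  = 0.5306 + 0.4238
  = 0.9544 bits

H(V|U) = 1.4056 - 0.9544 = 0.4512 bits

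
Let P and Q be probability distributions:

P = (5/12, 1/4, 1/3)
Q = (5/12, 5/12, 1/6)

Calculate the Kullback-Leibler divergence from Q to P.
D(P||Q) = Σ P(i) log₂(P(i)/Q(i))
  i=0: (5/12) × log₂((5/12)/(5/12)) = (5/12) × log₂(1) = 0.0000
  i=1: (1/4) × log₂((1/4)/(5/12)) = (1/4) × log₂(3/5) = -0.1842
  i=2: (1/3) × log₂((1/3)/(1/6)) = (1/3) × log₂(2) = 0.3333
D(P||Q) = 0.0000 - 0.1842 + 0.3333
  = 0.1491 bits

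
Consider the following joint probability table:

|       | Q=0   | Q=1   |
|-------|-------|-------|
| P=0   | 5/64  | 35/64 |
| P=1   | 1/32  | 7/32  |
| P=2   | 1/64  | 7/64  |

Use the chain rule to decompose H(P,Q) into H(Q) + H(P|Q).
By the chain rule: H(P,Q) = H(Q) + H(P|Q)

Marginal P(Q) (column sums):
  P(Q=0) = 5/64 + 1/32 + 1/64 = 1/8
  P(Q=1) = 35/64 + 7/32 + 7/64 = 7/8
H(Q) = -[(1/8)·log₂(1/8) + (7/8)·log₂(7/8)]
  = 0.3750 + 0.1686
  = 0.5436 bits
H(P|Q) = -Σ P(P,Q)·log₂ P(P|Q), where P(P|Q) = P(P,Q) / P(Q)
  (P=0,Q=0): P(P|Q) = (5/64)/(1/8) = 5/8;  -(5/64)·log₂(5/8) = 0.0530
  (P=0,Q=1): P(P|Q) = (35/64)/(7/8) = 5/8;  -(35/64)·log₂(5/8) = 0.3708
  (P=1,Q=0): P(P|Q) = (1/32)/(1/8) = 1/4;  -(1/32)·log₂(1/4) = 0.0625
  (P=1,Q=1): P(P|Q) = (7/32)/(7/8) = 1/4;  -(7/32)·log₂(1/4) = 0.4375
  (P=2,Q=0): P(P|Q) = (1/64)/(1/8) = 1/8;  -(1/64)·log₂(1/8) = 0.0469
  (P=2,Q=1): P(P|Q) = (7/64)/(7/8) = 1/8;  -(7/64)·log₂(1/8) = 0.3281
H(P|Q) = 0.0530 + 0.3708 + 0.0625 + 0.4375 + 0.0469 + 0.3281
  = 1.2988 bits

H(P,Q) = H(Q) + H(P|Q) = 0.5436 + 1.2988 = 1.8424 bits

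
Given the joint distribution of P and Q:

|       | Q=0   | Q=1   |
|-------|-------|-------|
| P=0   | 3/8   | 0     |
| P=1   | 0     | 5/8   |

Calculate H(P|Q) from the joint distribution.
Marginal P(Q) (column sums):
  P(Q=0) = 3/8 + 0 = 3/8
  P(Q=1) = 0 + 5/8 = 5/8

H(P|Q) = -Σ P(P,Q)·log₂ P(P|Q), where P(P|Q) = P(P,Q) / P(Q)
  (cells with P(P,Q) = 0 contribute 0)
  (P=0,Q=0): P(P|Q) = (3/8)/(3/8) = 1;  -(3/8)·log₂(1) = 0.0000
  (P=1,Q=1): P(P|Q) = (5/8)/(5/8) = 1;  -(5/8)·log₂(1) = 0.0000
H(P|Q) = 0.0000 + 0.0000
  = 0.0000 bits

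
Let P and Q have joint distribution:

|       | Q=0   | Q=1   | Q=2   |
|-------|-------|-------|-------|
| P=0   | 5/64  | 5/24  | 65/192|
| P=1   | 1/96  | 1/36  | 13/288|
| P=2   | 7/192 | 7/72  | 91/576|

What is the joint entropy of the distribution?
H(P,Q) = -Σ P(P,Q) log₂ P(P,Q), summed over the non-zero cells:
H(P,Q) = -[(5/64)·log₂(5/64) + (5/24)·log₂(5/24) + (65/192)·log₂(65/192) + (1/96)·log₂(1/96) + (1/36)·log₂(1/36) + (13/288)·log₂(13/288) + (7/192)·log₂(7/192) + (7/72)·log₂(7/72) + (91/576)·log₂(91/576)]
  = 0.2873 + 0.4715 + 0.5290 + 0.0686 + 0.1436 + 0.2017 + 0.1742 + 0.3269 + 0.4206
  = 2.6234 bits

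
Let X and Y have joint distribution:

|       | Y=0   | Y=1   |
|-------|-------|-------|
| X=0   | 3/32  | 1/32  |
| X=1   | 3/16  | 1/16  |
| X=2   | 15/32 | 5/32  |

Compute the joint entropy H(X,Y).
H(X,Y) = -Σ P(X,Y) log₂ P(X,Y), summed over the non-zero cells:
H(X,Y) = -[(3/32)·log₂(3/32) + (1/32)·log₂(1/32) + (3/16)·log₂(3/16) + (1/16)·log₂(1/16) + (15/32)·log₂(15/32) + (5/32)·log₂(5/32)]
  = 0.3202 + 0.1563 + 0.4528 + 0.2500 + 0.5124 + 0.4184
  = 2.1101 bits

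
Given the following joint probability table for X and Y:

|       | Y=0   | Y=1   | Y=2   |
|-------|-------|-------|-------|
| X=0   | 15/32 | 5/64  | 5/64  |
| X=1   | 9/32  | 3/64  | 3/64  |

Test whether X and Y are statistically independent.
Marginal P(X) (row sums):
  P(X=0) = 15/32 + 5/64 + 5/64 = 5/8
  P(X=1) = 9/32 + 3/64 + 3/64 = 3/8
Marginal P(Y) (column sums):
  P(Y=0) = 15/32 + 9/32 = 3/4
  P(Y=1) = 5/64 + 3/64 = 1/8
  P(Y=2) = 5/64 + 3/64 = 1/8

X and Y are independent iff P(X=i,Y=j) = P(X=i)·P(Y=j) for every cell.
  P(X=0)·P(Y=0) = 5/8 × 3/4 = 15/32 = P(X=0,Y=0) ✓
  P(X=0)·P(Y=1) = 5/8 × 1/8 = 5/64 = P(X=0,Y=1) ✓
  P(X=0)·P(Y=2) = 5/8 × 1/8 = 5/64 = P(X=0,Y=2) ✓
  P(X=1)·P(Y=0) = 3/8 × 3/4 = 9/32 = P(X=1,Y=0) ✓
  P(X=1)·P(Y=1) = 3/8 × 1/8 = 3/64 = P(X=1,Y=1) ✓
  P(X=1)·P(Y=2) = 3/8 × 1/8 = 3/64 = P(X=1,Y=2) ✓

Yes, X and Y are independent: every cell factors, so I(X;Y) = 0 bits.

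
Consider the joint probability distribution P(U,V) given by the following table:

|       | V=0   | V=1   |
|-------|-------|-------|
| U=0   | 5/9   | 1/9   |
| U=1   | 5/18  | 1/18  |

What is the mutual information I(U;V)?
Marginal P(U) (row sums):
  P(U=0) = 5/9 + 1/9 = 2/3
  P(U=1) = 5/18 + 1/18 = 1/3
Marginal P(V) (column sums):
  P(V=0) = 5/9 + 5/18 = 5/6
  P(V=1) = 1/9 + 1/18 = 1/6

H(U) = -[(2/3)·log₂(2/3) + (1/3)·log₂(1/3)]
  = 0.3900 + 0.5283
  = 0.9183 bits
H(V) = -[(5/6)·log₂(5/6) + (1/6)·log₂(1/6)]
  = 0.2192 + 0.4308
  = 0.6500 bits
H(U,V) = -[(5/9)·log₂(5/9) + (1/9)·log₂(1/9) + (5/18)·log₂(5/18) + (1/18)·log₂(1/18)]
  = 0.4711 + 0.3522 + 0.5133 + 0.2317
  = 1.5683 bits

I(U;V) = H(U) + H(V) - H(U,V)
  = 0.9183 + 0.6500 - 1.5683
  = 0.0000 bits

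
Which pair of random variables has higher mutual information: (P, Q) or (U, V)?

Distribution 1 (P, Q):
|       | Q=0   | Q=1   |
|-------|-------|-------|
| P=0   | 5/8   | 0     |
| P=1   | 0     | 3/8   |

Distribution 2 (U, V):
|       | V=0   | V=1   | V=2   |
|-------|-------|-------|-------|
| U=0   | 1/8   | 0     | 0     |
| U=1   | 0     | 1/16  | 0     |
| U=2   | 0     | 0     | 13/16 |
Distribution 1 (P, Q):
Marginal P(P) (row sums):
  P(P=0) = 5/8 + 0 = 5/8
  P(P=1) = 0 + 3/8 = 3/8
Marginal P(Q) (column sums):
  P(Q=0) = 5/8 + 0 = 5/8
  P(Q=1) = 0 + 3/8 = 3/8

H(P) = -[(5/8)·log₂(5/8) + (3/8)·log₂(3/8)]
  = 0.4238 + 0.5306
  = 0.9544 bits
H(Q) = -[(5/8)·log₂(5/8) + (3/8)·log₂(3/8)]
  = 0.4238 + 0.5306
  = 0.9544 bits
H(P,Q) = -[(5/8)·log₂(5/8) + (3/8)·log₂(3/8)]
  = 0.4238 + 0.5306
  = 0.9544 bits

I(P;Q) = H(P) + H(Q) - H(P,Q)
  = 0.9544 + 0.9544 - 0.9544
  = 0.9544 bits

Distribution 2 (U, V):
Marginal P(U) (row sums):
  P(U=0) = 1/8 + 0 + 0 = 1/8
  P(U=1) = 0 + 1/16 + 0 = 1/16
  P(U=2) = 0 + 0 + 13/16 = 13/16
Marginal P(V) (column sums):
  P(V=0) = 1/8 + 0 + 0 = 1/8
  P(V=1) = 0 + 1/16 + 0 = 1/16
  P(V=2) = 0 + 0 + 13/16 = 13/16

H(U) = -[(1/8)·log₂(1/8) + (1/16)·log₂(1/16) + (13/16)·log₂(13/16)]
  = 0.3750 + 0.2500 + 0.2434
  = 0.8684 bits
H(V) = -[(1/8)·log₂(1/8) + (1/16)·log₂(1/16) + (13/16)·log₂(13/16)]
  = 0.3750 + 0.2500 + 0.2434
  = 0.8684 bits
H(U,V) = -[(1/8)·log₂(1/8) + (1/16)·log₂(1/16) + (13/16)·log₂(13/16)]
  = 0.3750 + 0.2500 + 0.2434
  = 0.8684 bits

I(U;V) = H(U) + H(V) - H(U,V)
  = 0.8684 + 0.8684 - 0.8684
  = 0.8684 bits

I(P;Q) = 0.9544 bits > I(U;V) = 0.8684 bits, so (P, Q) has the higher mutual information (stronger dependence).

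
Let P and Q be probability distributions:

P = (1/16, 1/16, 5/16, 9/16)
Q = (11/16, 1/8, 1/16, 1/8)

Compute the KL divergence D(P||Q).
D(P||Q) = Σ P(i) log₂(P(i)/Q(i))
  i=0: (1/16) × log₂((1/16)/(11/16)) = (1/16) × log₂(1/11) = -0.2162
  i=1: (1/16) × log₂((1/16)/(1/8)) = (1/16) × log₂(1/2) = -0.0625
  i=2: (5/16) × log₂((5/16)/(1/16)) = (5/16) × log₂(5) = 0.7256
  i=3: (9/16) × log₂((9/16)/(1/8)) = (9/16) × log₂(9/2) = 1.2206
D(P||Q) = -0.2162 - 0.0625 + 0.7256 + 1.2206
  = 1.6675 bits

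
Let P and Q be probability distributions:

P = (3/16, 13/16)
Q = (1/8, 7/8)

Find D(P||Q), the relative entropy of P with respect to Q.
D(P||Q) = Σ P(i) log₂(P(i)/Q(i))
  i=0: (3/16) × log₂((3/16)/(1/8)) = (3/16) × log₂(3/2) = 0.1097
  i=1: (13/16) × log₂((13/16)/(7/8)) = (13/16) × log₂(13/14) = -0.0869
D(P||Q) = 0.1097 - 0.0869
  = 0.0228 bits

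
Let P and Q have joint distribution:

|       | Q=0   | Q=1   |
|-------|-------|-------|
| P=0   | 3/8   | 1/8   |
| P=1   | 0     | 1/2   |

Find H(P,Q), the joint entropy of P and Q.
H(P,Q) = -Σ P(P,Q) log₂ P(P,Q), summed over the non-zero cells:
H(P,Q) = -[(3/8)·log₂(3/8) + (1/8)·log₂(1/8) + (1/2)·log₂(1/2)]
  = 0.5306 + 0.3750 + 0.5000
  = 1.4056 bits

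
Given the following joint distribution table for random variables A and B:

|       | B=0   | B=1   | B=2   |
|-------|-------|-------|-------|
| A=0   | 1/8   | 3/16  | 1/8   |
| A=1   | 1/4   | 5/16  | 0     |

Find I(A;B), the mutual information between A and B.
Marginal P(A) (row sums):
  P(A=0) = 1/8 + 3/16 + 1/8 = 7/16
  P(A=1) = 1/4 + 5/16 + 0 = 9/16
Marginal P(B) (column sums):
  P(B=0) = 1/8 + 1/4 = 3/8
  P(B=1) = 3/16 + 5/16 = 1/2
  P(B=2) = 1/8 + 0 = 1/8

H(A) = -[(7/16)·log₂(7/16) + (9/16)·log₂(9/16)]
  = 0.5218 + 0.4669
  = 0.9887 bits
H(B) = -[(3/8)·log₂(3/8) + (1/2)·log₂(1/2) + (1/8)·log₂(1/8)]
  = 0.5306 + 0.5000 + 0.3750
  = 1.4056 bits
H(A,B) = -[(1/8)·log₂(1/8) + (3/16)·log₂(3/16) + (1/8)·log₂(1/8) + (1/4)·log₂(1/4) + (5/16)·log₂(5/16)]
  = 0.3750 + 0.4528 + 0.3750 + 0.5000 + 0.5244
  = 2.2272 bits

I(A;B) = H(A) + H(B) - H(A,B)
  = 0.9887 + 1.4056 - 2.2272
  = 0.1671 bits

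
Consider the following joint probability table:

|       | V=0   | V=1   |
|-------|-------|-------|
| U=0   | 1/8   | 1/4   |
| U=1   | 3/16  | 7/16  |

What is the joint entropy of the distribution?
H(U,V) = -Σ P(U,V) log₂ P(U,V), summed over the non-zero cells:
H(U,V) = -[(1/8)·log₂(1/8) + (1/4)·log₂(1/4) + (3/16)·log₂(3/16) + (7/16)·log₂(7/16)]
  = 0.3750 + 0.5000 + 0.4528 + 0.5218
  = 1.8496 bits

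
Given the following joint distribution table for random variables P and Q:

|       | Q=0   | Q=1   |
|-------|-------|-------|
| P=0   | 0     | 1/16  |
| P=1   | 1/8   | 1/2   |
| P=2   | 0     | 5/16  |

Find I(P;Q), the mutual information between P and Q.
Marginal P(P) (row sums):
  P(P=0) = 0 + 1/16 = 1/16
  P(P=1) = 1/8 + 1/2 = 5/8
  P(P=2) = 0 + 5/16 = 5/16
Marginal P(Q) (column sums):
  P(Q=0) = 0 + 1/8 + 0 = 1/8
  P(Q=1) = 1/16 + 1/2 + 5/16 = 7/8

H(P) = -[(1/16)·log₂(1/16) + (5/8)·log₂(5/8) + (5/16)·log₂(5/16)]
  = 0.2500 + 0.4238 + 0.5244
  = 1.1982 bits
H(Q) = -[(1/8)·log₂(1/8) + (7/8)·log₂(7/8)]
  = 0.3750 + 0.1686
  = 0.5436 bits
H(P,Q) = -[(1/16)·log₂(1/16) + (1/8)·log₂(1/8) + (1/2)·log₂(1/2) + (5/16)·log₂(5/16)]
  = 0.2500 + 0.3750 + 0.5000 + 0.5244
  = 1.6494 bits

I(P;Q) = H(P) + H(Q) - H(P,Q)
  = 1.1982 + 0.5436 - 1.6494
  = 0.0924 bits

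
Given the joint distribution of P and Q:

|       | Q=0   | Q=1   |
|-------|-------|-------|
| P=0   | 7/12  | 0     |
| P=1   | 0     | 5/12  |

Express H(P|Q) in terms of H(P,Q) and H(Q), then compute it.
H(P|Q) = H(P,Q) - H(Q)

Marginal P(Q) (column sums):
  P(Q=0) = 7/12 + 0 = 7/12
  P(Q=1) = 0 + 5/12 = 5/12

H(P,Q) = -[(7/12)·log₂(7/12) + (5/12)·log₂(5/12)]
  = 0.4536 + 0.5263
  = 0.9799 bits
H(Q) = -[(7/12)·log₂(7/12) + (5/12)·log₂(5/12)]
  = 0.4536 + 0.5263
  = 0.9799 bits

H(P|Q) = 0.9799 - 0.9799 = 0.0000 bits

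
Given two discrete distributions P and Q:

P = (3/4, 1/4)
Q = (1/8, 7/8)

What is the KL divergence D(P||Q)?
D(P||Q) = Σ P(i) log₂(P(i)/Q(i))
  i=0: (3/4) × log₂((3/4)/(1/8)) = (3/4) × log₂(6) = 1.9387
  i=1: (1/4) × log₂((1/4)/(7/8)) = (1/4) × log₂(2/7) = -0.4518
D(P||Q) = 1.9387 - 0.4518
  = 1.4869 bits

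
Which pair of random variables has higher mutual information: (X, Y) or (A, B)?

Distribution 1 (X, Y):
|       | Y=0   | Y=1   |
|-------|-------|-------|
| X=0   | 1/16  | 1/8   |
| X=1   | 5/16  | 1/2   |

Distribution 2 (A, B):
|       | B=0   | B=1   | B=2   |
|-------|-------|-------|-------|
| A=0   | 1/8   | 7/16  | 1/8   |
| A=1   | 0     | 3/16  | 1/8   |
Distribution 1 (X, Y):
Marginal P(X) (row sums):
  P(X=0) = 1/16 + 1/8 = 3/16
  P(X=1) = 5/16 + 1/2 = 13/16
Marginal P(Y) (column sums):
  P(Y=0) = 1/16 + 5/16 = 3/8
  P(Y=1) = 1/8 + 1/2 = 5/8

H(X) = -[(3/16)·log₂(3/16) + (13/16)·log₂(13/16)]
  = 0.4528 + 0.2434
  = 0.6962 bits
H(Y) = -[(3/8)·log₂(3/8) + (5/8)·log₂(5/8)]
  = 0.5306 + 0.4238
  = 0.9544 bits
H(X,Y) = -[(1/16)·log₂(1/16) + (1/8)·log₂(1/8) + (5/16)·log₂(5/16) + (1/2)·log₂(1/2)]
  = 0.2500 + 0.3750 + 0.5244 + 0.5000
  = 1.6494 bits

I(X;Y) = H(X) + H(Y) - H(X,Y)
  = 0.6962 + 0.9544 - 1.6494
  = 0.0012 bits

Distribution 2 (A, B):
Marginal P(A) (row sums):
  P(A=0) = 1/8 + 7/16 + 1/8 = 11/16
  P(A=1) = 0 + 3/16 + 1/8 = 5/16
Marginal P(B) (column sums):
  P(B=0) = 1/8 + 0 = 1/8
  P(B=1) = 7/16 + 3/16 = 5/8
  P(B=2) = 1/8 + 1/8 = 1/4

H(A) = -[(11/16)·log₂(11/16) + (5/16)·log₂(5/16)]
  = 0.3716 + 0.5244
  = 0.8960 bits
H(B) = -[(1/8)·log₂(1/8) + (5/8)·log₂(5/8) + (1/4)·log₂(1/4)]
  = 0.3750 + 0.4238 + 0.5000
  = 1.2988 bits
H(A,B) = -[(1/8)·log₂(1/8) + (7/16)·log₂(7/16) + (1/8)·log₂(1/8) + (3/16)·log₂(3/16) + (1/8)·log₂(1/8)]
  = 0.3750 + 0.5218 + 0.3750 + 0.4528 + 0.3750
  = 2.0996 bits

I(A;B) = H(A) + H(B) - H(A,B)
  = 0.8960 + 1.2988 - 2.0996
  = 0.0952 bits

I(A;B) = 0.0952 bits > I(X;Y) = 0.0012 bits, so (A, B) has the higher mutual information (stronger dependence).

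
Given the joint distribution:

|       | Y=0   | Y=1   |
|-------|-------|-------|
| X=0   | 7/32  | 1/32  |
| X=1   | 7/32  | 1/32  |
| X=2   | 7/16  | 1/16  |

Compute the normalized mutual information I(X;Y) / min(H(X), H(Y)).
Marginal P(X) (row sums):
  P(X=0) = 7/32 + 1/32 = 1/4
  P(X=1) = 7/32 + 1/32 = 1/4
  P(X=2) = 7/16 + 1/16 = 1/2
Marginal P(Y) (column sums):
  P(Y=0) = 7/32 + 7/32 + 7/16 = 7/8
  P(Y=1) = 1/32 + 1/32 + 1/16 = 1/8

H(X) = -[(1/4)·log₂(1/4) + (1/4)·log₂(1/4) + (1/2)·log₂(1/2)]
  = 0.5000 + 0.5000 + 0.5000
  = 1.5000 bits
H(Y) = -[(7/8)·log₂(7/8) + (1/8)·log₂(1/8)]
  = 0.1686 + 0.3750
  = 0.5436 bits
H(X,Y) = -[(7/32)·log₂(7/32) + (1/32)·log₂(1/32) + (7/32)·log₂(7/32) + (1/32)·log₂(1/32) + (7/16)·log₂(7/16) + (1/16)·log₂(1/16)]
  = 0.4796 + 0.1563 + 0.4796 + 0.1563 + 0.5218 + 0.2500
  = 2.0436 bits

I(X;Y) = H(X) + H(Y) - H(X,Y)
  = 1.5000 + 0.5436 - 2.0436
  = 0.0000 bits

min(H(X), H(Y)) = min(1.5000, 0.5436) = 0.5436 bits
Normalized MI = 0.0000 / 0.5436 = 0.0000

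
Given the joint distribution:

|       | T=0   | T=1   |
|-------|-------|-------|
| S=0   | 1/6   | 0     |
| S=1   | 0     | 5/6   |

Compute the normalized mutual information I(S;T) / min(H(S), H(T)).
Marginal P(S) (row sums):
  P(S=0) = 1/6 + 0 = 1/6
  P(S=1) = 0 + 5/6 = 5/6
Marginal P(T) (column sums):
  P(T=0) = 1/6 + 0 = 1/6
  P(T=1) = 0 + 5/6 = 5/6

H(S) = -[(1/6)·log₂(1/6) + (5/6)·log₂(5/6)]
  = 0.4308 + 0.2192
  = 0.6500 bits
H(T) = -[(1/6)·log₂(1/6) + (5/6)·log₂(5/6)]
  = 0.4308 + 0.2192
  = 0.6500 bits
H(S,T) = -[(1/6)·log₂(1/6) + (5/6)·log₂(5/6)]
  = 0.4308 + 0.2192
  = 0.6500 bits

I(S;T) = H(S) + H(T) - H(S,T)
  = 0.6500 + 0.6500 - 0.6500
  = 0.6500 bits

min(H(S), H(T)) = min(0.6500, 0.6500) = 0.6500 bits
Normalized MI = 0.6500 / 0.6500 = 1.0000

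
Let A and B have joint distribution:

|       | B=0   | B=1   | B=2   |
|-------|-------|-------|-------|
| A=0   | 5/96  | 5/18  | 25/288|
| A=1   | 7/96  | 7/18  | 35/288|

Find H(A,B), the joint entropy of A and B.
H(A,B) = -Σ P(A,B) log₂ P(A,B), summed over the non-zero cells:
H(A,B) = -[(5/96)·log₂(5/96) + (5/18)·log₂(5/18) + (25/288)·log₂(25/288) + (7/96)·log₂(7/96) + (7/18)·log₂(7/18) + (35/288)·log₂(35/288)]
  = 0.2220 + 0.5133 + 0.3061 + 0.2755 + 0.5299 + 0.3695
  = 2.2163 bits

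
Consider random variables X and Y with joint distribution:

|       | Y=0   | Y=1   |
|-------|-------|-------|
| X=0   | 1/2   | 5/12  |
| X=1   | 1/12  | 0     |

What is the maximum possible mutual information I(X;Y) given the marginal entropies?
The upper bound on mutual information is I(X;Y) ≤ min(H(X), H(Y)).

Marginal P(X) (row sums):
  P(X=0) = 1/2 + 5/12 = 11/12
  P(X=1) = 1/12 + 0 = 1/12
Marginal P(Y) (column sums):
  P(Y=0) = 1/2 + 1/12 = 7/12
  P(Y=1) = 5/12 + 0 = 5/12

H(X) = -[(11/12)·log₂(11/12) + (1/12)·log₂(1/12)]
  = 0.1151 + 0.2987
  = 0.4138 bits
H(Y) = -[(7/12)·log₂(7/12) + (5/12)·log₂(5/12)]
  = 0.4536 + 0.5263
  = 0.9799 bits

Maximum possible I(X;Y) = min(0.4138, 0.9799) = 0.4138 bits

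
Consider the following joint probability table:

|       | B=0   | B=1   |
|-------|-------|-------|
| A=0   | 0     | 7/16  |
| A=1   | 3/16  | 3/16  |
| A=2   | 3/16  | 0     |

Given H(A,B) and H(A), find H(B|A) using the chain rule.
From the chain rule: H(A,B) = H(A) + H(B|A)
Therefore: H(B|A) = H(A,B) - H(A)

H(A,B) = -[(7/16)·log₂(7/16) + (3/16)·log₂(3/16) + (3/16)·log₂(3/16) + (3/16)·log₂(3/16)]
  = 0.5218 + 0.4528 + 0.4528 + 0.4528
  = 1.8802 bits
Marginal P(A) (row sums):
  P(A=0) = 0 + 7/16 = 7/16
  P(A=1) = 3/16 + 3/16 = 3/8
  P(A=2) = 3/16 + 0 = 3/16
H(A) = -[(7/16)·log₂(7/16) + (3/8)·log₂(3/8) + (3/16)·log₂(3/16)]
  = 0.5218 + 0.5306 + 0.4528
  = 1.5052 bits

H(B|A) = 1.8802 - 1.5052 = 0.3750 bits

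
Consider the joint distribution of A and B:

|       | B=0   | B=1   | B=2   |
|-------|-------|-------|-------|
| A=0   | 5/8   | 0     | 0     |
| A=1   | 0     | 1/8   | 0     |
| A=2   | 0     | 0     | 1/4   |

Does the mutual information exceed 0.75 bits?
Marginal P(A) (row sums):
  P(A=0) = 5/8 + 0 + 0 = 5/8
  P(A=1) = 0 + 1/8 + 0 = 1/8
  P(A=2) = 0 + 0 + 1/4 = 1/4
Marginal P(B) (column sums):
  P(B=0) = 5/8 + 0 + 0 = 5/8
  P(B=1) = 0 + 1/8 + 0 = 1/8
  P(B=2) = 0 + 0 + 1/4 = 1/4

H(A) = -[(5/8)·log₂(5/8) + (1/8)·log₂(1/8) + (1/4)·log₂(1/4)]
  = 0.4238 + 0.3750 + 0.5000
  = 1.2988 bits
H(B) = -[(5/8)·log₂(5/8) + (1/8)·log₂(1/8) + (1/4)·log₂(1/4)]
  = 0.4238 + 0.3750 + 0.5000
  = 1.2988 bits
H(A,B) = -[(5/8)·log₂(5/8) + (1/8)·log₂(1/8) + (1/4)·log₂(1/4)]
  = 0.4238 + 0.3750 + 0.5000
  = 1.2988 bits

I(A;B) = H(A) + H(B) - H(A,B)
  = 1.2988 + 1.2988 - 1.2988
  = 1.2988 bits

Yes. I(A;B) = 1.2988 bits, which is > 0.75 bits.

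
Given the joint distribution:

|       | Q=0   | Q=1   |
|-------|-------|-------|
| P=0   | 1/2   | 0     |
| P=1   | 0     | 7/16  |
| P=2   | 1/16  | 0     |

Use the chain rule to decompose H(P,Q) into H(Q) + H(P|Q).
By the chain rule: H(P,Q) = H(Q) + H(P|Q)

Marginal P(Q) (column sums):
  P(Q=0) = 1/2 + 0 + 1/16 = 9/16
  P(Q=1) = 0 + 7/16 + 0 = 7/16
H(Q) = -[(9/16)·log₂(9/16) + (7/16)·log₂(7/16)]
  = 0.4669 + 0.5218
  = 0.9887 bits
H(P|Q) = -Σ P(P,Q)·log₂ P(P|Q), where P(P|Q) = P(P,Q) / P(Q)
  (cells with P(P,Q) = 0 contribute 0)
  (P=0,Q=0): P(P|Q) = (1/2)/(9/16) = 8/9;  -(1/2)·log₂(8/9) = 0.0850
  (P=1,Q=1): P(P|Q) = (7/16)/(7/16) = 1;  -(7/16)·log₂(1) = 0.0000
  (P=2,Q=0): P(P|Q) = (1/16)/(9/16) = 1/9;  -(1/16)·log₂(1/9) = 0.1981
H(P|Q) = 0.0850 + 0.0000 + 0.1981
  = 0.2831 bits

H(P,Q) = H(Q) + H(P|Q) = 0.9887 + 0.2831 = 1.2718 bits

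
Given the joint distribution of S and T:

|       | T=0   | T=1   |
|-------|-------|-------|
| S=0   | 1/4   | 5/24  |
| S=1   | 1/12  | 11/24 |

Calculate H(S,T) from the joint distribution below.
H(S,T) = -Σ P(S,T) log₂ P(S,T), summed over the non-zero cells:
H(S,T) = -[(1/4)·log₂(1/4) + (5/24)·log₂(5/24) + (1/12)·log₂(1/12) + (11/24)·log₂(11/24)]
  = 0.5000 + 0.4715 + 0.2987 + 0.5159
  = 1.7861 bits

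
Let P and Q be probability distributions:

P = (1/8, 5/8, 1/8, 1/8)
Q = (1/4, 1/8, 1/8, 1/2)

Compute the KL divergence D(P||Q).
D(P||Q) = Σ P(i) log₂(P(i)/Q(i))
  i=0: (1/8) × log₂((1/8)/(1/4)) = (1/8) × log₂(1/2) = -0.1250
  i=1: (5/8) × log₂((5/8)/(1/8)) = (5/8) × log₂(5) = 1.4512
  i=2: (1/8) × log₂((1/8)/(1/8)) = (1/8) × log₂(1) = 0.0000
  i=3: (1/8) × log₂((1/8)/(1/2)) = (1/8) × log₂(1/4) = -0.2500
D(P||Q) = -0.1250 + 1.4512 + 0.0000 - 0.2500
  = 1.0762 bits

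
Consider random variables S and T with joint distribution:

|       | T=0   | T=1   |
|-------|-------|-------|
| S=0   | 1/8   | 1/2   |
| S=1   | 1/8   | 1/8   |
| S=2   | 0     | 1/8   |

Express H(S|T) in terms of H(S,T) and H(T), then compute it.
H(S|T) = H(S,T) - H(T)

Marginal P(T) (column sums):
  P(T=0) = 1/8 + 1/8 + 0 = 1/4
  P(T=1) = 1/2 + 1/8 + 1/8 = 3/4

H(S,T) = -[(1/8)·log₂(1/8) + (1/2)·log₂(1/2) + (1/8)·log₂(1/8) + (1/8)·log₂(1/8) + (1/8)·log₂(1/8)]
  = 0.3750 + 0.5000 + 0.3750 + 0.3750 + 0.3750
  = 2.0000 bits
H(T) = -[(1/4)·log₂(1/4) + (3/4)·log₂(3/4)]
  = 0.5000 + 0.3113
  = 0.8113 bits

H(S|T) = 2.0000 - 0.8113 = 1.1887 bits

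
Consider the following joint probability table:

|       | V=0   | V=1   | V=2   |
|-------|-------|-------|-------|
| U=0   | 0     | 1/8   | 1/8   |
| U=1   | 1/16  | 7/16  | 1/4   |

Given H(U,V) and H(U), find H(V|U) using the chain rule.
From the chain rule: H(U,V) = H(U) + H(V|U)
Therefore: H(V|U) = H(U,V) - H(U)

H(U,V) = -[(1/8)·log₂(1/8) + (1/8)·log₂(1/8) + (1/16)·log₂(1/16) + (7/16)·log₂(7/16) + (1/4)·log₂(1/4)]
  = 0.3750 + 0.3750 + 0.2500 + 0.5218 + 0.5000
  = 2.0218 bits
Marginal P(U) (row sums):
  P(U=0) = 0 + 1/8 + 1/8 = 1/4
  P(U=1) = 1/16 + 7/16 + 1/4 = 3/4
H(U) = -[(1/4)·log₂(1/4) + (3/4)·log₂(3/4)]
  = 0.5000 + 0.3113
  = 0.8113 bits

H(V|U) = 2.0218 - 0.8113 = 1.2105 bits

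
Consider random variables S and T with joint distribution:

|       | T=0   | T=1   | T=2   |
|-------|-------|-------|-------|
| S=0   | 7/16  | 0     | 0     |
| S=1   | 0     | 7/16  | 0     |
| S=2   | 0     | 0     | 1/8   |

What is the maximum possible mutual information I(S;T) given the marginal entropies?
The upper bound on mutual information is I(S;T) ≤ min(H(S), H(T)).

Marginal P(S) (row sums):
  P(S=0) = 7/16 + 0 + 0 = 7/16
  P(S=1) = 0 + 7/16 + 0 = 7/16
  P(S=2) = 0 + 0 + 1/8 = 1/8
Marginal P(T) (column sums):
  P(T=0) = 7/16 + 0 + 0 = 7/16
  P(T=1) = 0 + 7/16 + 0 = 7/16
  P(T=2) = 0 + 0 + 1/8 = 1/8

H(S) = -[(7/16)·log₂(7/16) + (7/16)·log₂(7/16) + (1/8)·log₂(1/8)]
  = 0.5218 + 0.5218 + 0.3750
  = 1.4186 bits
H(T) = -[(7/16)·log₂(7/16) + (7/16)·log₂(7/16) + (1/8)·log₂(1/8)]
  = 0.5218 + 0.5218 + 0.3750
  = 1.4186 bits

Maximum possible I(S;T) = min(1.4186, 1.4186) = 1.4186 bits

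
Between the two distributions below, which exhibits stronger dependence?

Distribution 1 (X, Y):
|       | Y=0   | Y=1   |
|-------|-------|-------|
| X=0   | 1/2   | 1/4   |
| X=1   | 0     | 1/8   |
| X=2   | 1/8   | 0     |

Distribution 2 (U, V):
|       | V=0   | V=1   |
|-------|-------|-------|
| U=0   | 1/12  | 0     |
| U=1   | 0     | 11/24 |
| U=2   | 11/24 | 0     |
Distribution 1 (X, Y):
Marginal P(X) (row sums):
  P(X=0) = 1/2 + 1/4 = 3/4
  P(X=1) = 0 + 1/8 = 1/8
  P(X=2) = 1/8 + 0 = 1/8
Marginal P(Y) (column sums):
  P(Y=0) = 1/2 + 0 + 1/8 = 5/8
  P(Y=1) = 1/4 + 1/8 + 0 = 3/8

H(X) = -[(3/4)·log₂(3/4) + (1/8)·log₂(1/8) + (1/8)·log₂(1/8)]
  = 0.3113 + 0.3750 + 0.3750
  = 1.0613 bits
H(Y) = -[(5/8)·log₂(5/8) + (3/8)·log₂(3/8)]
  = 0.4238 + 0.5306
  = 0.9544 bits
H(X,Y) = -[(1/2)·log₂(1/2) + (1/4)·log₂(1/4) + (1/8)·log₂(1/8) + (1/8)·log₂(1/8)]
  = 0.5000 + 0.5000 + 0.3750 + 0.3750
  = 1.7500 bits

I(X;Y) = H(X) + H(Y) - H(X,Y)
  = 1.0613 + 0.9544 - 1.7500
  = 0.2657 bits

Distribution 2 (U, V):
Marginal P(U) (row sums):
  P(U=0) = 1/12 + 0 = 1/12
  P(U=1) = 0 + 11/24 = 11/24
  P(U=2) = 11/24 + 0 = 11/24
Marginal P(V) (column sums):
  P(V=0) = 1/12 + 0 + 11/24 = 13/24
  P(V=1) = 0 + 11/24 + 0 = 11/24

H(U) = -[(1/12)·log₂(1/12) + (11/24)·log₂(11/24) + (11/24)·log₂(11/24)]
  = 0.2987 + 0.5159 + 0.5159
  = 1.3305 bits
H(V) = -[(13/24)·log₂(13/24) + (11/24)·log₂(11/24)]
  = 0.4791 + 0.5159
  = 0.9950 bits
H(U,V) = -[(1/12)·log₂(1/12) + (11/24)·log₂(11/24) + (11/24)·log₂(11/24)]
  = 0.2987 + 0.5159 + 0.5159
  = 1.3305 bits

I(U;V) = H(U) + H(V) - H(U,V)
  = 1.3305 + 0.9950 - 1.3305
  = 0.9950 bits

I(U;V) = 0.9950 bits > I(X;Y) = 0.2657 bits, so (U, V) has the higher mutual information (stronger dependence).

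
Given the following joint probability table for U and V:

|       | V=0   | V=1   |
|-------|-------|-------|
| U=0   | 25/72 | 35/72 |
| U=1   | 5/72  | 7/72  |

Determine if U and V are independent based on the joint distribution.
Marginal P(U) (row sums):
  P(U=0) = 25/72 + 35/72 = 5/6
  P(U=1) = 5/72 + 7/72 = 1/6
Marginal P(V) (column sums):
  P(V=0) = 25/72 + 5/72 = 5/12
  P(V=1) = 35/72 + 7/72 = 7/12

U and V are independent iff P(U=i,V=j) = P(U=i)·P(V=j) for every cell.
  P(U=0)·P(V=0) = 5/6 × 5/12 = 25/72 = P(U=0,V=0) ✓
  P(U=0)·P(V=1) = 5/6 × 7/12 = 35/72 = P(U=0,V=1) ✓
  P(U=1)·P(V=0) = 1/6 × 5/12 = 5/72 = P(U=1,V=0) ✓
  P(U=1)·P(V=1) = 1/6 × 7/12 = 7/72 = P(U=1,V=1) ✓

Yes, U and V are independent: every cell factors, so I(U;V) = 0 bits.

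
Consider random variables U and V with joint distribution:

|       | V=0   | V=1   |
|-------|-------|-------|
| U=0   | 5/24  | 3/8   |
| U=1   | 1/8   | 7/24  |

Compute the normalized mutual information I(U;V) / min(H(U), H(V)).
Marginal P(U) (row sums):
  P(U=0) = 5/24 + 3/8 = 7/12
  P(U=1) = 1/8 + 7/24 = 5/12
Marginal P(V) (column sums):
  P(V=0) = 5/24 + 1/8 = 1/3
  P(V=1) = 3/8 + 7/24 = 2/3

H(U) = -[(7/12)·log₂(7/12) + (5/12)·log₂(5/12)]
  = 0.4536 + 0.5263
  = 0.9799 bits
H(V) = -[(1/3)·log₂(1/3) + (2/3)·log₂(2/3)]
  = 0.5283 + 0.3900
  = 0.9183 bits
H(U,V) = -[(5/24)·log₂(5/24) + (3/8)·log₂(3/8) + (1/8)·log₂(1/8) + (7/24)·log₂(7/24)]
  = 0.4715 + 0.5306 + 0.3750 + 0.5185
  = 1.8956 bits

I(U;V) = H(U) + H(V) - H(U,V)
  = 0.9799 + 0.9183 - 1.8956
  = 0.0026 bits

min(H(U), H(V)) = min(0.9799, 0.9183) = 0.9183 bits
Normalized MI = 0.0026 / 0.9183 = 0.0028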